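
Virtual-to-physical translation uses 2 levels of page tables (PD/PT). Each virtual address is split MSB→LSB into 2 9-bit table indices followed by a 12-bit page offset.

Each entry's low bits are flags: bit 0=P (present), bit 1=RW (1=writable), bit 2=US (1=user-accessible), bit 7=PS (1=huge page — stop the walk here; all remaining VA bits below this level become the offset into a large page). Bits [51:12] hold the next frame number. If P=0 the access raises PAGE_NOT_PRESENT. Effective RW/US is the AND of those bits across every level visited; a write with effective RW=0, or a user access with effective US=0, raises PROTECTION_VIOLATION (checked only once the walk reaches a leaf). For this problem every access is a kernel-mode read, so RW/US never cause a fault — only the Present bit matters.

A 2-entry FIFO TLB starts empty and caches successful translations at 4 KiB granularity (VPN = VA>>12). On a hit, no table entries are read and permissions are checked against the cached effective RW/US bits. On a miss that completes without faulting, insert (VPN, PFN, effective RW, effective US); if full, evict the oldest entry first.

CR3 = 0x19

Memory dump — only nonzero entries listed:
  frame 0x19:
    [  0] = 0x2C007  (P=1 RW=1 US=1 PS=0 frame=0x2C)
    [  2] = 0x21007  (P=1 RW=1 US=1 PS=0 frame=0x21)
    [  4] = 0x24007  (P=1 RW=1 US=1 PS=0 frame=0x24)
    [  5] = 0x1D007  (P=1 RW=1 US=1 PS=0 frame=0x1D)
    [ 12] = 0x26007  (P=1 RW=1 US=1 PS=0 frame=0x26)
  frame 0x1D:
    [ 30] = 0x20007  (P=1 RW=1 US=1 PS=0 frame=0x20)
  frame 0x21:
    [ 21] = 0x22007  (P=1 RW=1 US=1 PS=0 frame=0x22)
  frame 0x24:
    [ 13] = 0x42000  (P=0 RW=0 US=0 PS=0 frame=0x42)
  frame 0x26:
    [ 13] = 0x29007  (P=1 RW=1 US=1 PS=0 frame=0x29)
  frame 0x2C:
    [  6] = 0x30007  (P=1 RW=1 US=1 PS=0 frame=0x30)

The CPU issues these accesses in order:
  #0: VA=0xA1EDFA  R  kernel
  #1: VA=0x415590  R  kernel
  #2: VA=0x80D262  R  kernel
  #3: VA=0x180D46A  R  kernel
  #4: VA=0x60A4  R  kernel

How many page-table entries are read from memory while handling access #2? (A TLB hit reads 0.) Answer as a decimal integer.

Trace:
#0 VA=0xA1EDFA (r,kernel):
  L0 @0x19[5] → 0x1D007  P=1,RW=1,US=1,PS=0
  L1 @0x1D[30] → 0x20007  P=1,RW=1,US=1,PS=0
  → PA=0x20DFA  (2 entries read)
#1 VA=0x415590 (r,kernel):
  L0 @0x19[2] → 0x21007  P=1,RW=1,US=1,PS=0
  L1 @0x21[21] → 0x22007  P=1,RW=1,US=1,PS=0
  → PA=0x22590  (2 entries read)
#2 VA=0x80D262 (r,kernel):
  L0 @0x19[4] → 0x24007  P=1,RW=1,US=1,PS=0
  L1 @0x24[13] → 0x42000  P=0,RW=0,US=0,PS=0
  → PAGE_NOT_PRESENT  (2 entries read)
#3 VA=0x180D46A (r,kernel):
  L0 @0x19[12] → 0x26007  P=1,RW=1,US=1,PS=0
  L1 @0x26[13] → 0x29007  P=1,RW=1,US=1,PS=0
  → PA=0x2946A  (2 entries read)
#4 VA=0x60A4 (r,kernel):
  L0 @0x19[0] → 0x2C007  P=1,RW=1,US=1,PS=0
  L1 @0x2C[6] → 0x30007  P=1,RW=1,US=1,PS=0
  → PA=0x300A4  (2 entries read)

Entries read for #2: 2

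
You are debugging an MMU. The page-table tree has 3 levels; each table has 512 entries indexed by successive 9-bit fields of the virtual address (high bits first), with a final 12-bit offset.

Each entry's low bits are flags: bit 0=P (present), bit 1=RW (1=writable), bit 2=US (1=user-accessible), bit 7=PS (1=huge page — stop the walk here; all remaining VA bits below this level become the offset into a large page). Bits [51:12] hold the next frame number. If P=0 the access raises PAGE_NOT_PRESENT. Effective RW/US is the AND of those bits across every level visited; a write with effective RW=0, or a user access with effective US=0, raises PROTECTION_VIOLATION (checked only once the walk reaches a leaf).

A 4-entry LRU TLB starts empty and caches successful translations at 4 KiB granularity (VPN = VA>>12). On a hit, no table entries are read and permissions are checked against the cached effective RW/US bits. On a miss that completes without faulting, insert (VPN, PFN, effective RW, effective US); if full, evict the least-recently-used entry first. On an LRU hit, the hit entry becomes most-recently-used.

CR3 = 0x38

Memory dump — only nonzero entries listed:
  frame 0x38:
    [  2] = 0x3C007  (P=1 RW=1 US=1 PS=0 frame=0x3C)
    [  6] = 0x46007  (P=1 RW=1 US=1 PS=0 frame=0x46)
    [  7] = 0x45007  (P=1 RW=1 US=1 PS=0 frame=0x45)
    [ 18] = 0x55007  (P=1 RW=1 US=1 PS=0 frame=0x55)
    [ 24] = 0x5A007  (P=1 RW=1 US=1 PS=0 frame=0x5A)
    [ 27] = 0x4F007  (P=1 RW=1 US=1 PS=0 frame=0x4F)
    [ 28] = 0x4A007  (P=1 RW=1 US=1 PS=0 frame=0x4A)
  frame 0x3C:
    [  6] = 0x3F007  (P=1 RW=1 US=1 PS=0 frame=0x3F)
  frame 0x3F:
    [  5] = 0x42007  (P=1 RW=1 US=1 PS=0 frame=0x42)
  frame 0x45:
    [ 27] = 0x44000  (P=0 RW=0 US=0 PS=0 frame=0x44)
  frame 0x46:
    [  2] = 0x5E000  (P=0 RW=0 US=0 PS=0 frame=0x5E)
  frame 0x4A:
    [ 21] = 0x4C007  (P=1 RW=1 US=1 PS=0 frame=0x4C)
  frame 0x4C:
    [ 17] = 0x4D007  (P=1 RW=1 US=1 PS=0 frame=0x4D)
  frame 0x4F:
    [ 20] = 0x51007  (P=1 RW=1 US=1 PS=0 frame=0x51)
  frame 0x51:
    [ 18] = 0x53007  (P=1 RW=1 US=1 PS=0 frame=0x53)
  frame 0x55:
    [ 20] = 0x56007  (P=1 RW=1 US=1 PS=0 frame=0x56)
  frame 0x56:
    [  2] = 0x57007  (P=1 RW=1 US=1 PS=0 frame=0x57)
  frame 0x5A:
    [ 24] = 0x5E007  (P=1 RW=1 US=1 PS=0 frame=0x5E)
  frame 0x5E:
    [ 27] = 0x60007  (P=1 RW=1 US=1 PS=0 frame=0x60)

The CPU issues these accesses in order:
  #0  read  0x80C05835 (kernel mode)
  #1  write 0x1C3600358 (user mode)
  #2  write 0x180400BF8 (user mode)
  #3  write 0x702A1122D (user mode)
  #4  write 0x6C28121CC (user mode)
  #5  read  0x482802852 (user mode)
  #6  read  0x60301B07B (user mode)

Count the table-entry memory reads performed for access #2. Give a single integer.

Trace:
#0 VA=0x80C05835 (r,kernel):
  [0] read 0x38 idx=2: raw=0x3C007 flags P=1 W=1 U=1 S=0
  [1] read 0x3C idx=6: raw=0x3F007 flags P=1 W=1 U=1 S=0
  [2] read 0x3F idx=5: raw=0x42007 flags P=1 W=1 U=1 S=0
  ⇒ phys 0x42835  [3 reads]
#1 VA=0x1C3600358 (w,user):
  [0] read 0x38 idx=7: raw=0x45007 flags P=1 W=1 U=1 S=0
  [1] read 0x45 idx=27: raw=0x44000 flags P=0 W=0 U=0 S=0
  ✗ PAGE_NOT_PRESENT  [2 reads]
#2 VA=0x180400BF8 (w,user):
  [0] read 0x38 idx=6: raw=0x46007 flags P=1 W=1 U=1 S=0
  [1] read 0x46 idx=2: raw=0x5E000 flags P=0 W=0 U=0 S=0
  ✗ PAGE_NOT_PRESENT  [2 reads]
#3 VA=0x702A1122D (w,user):
  [0] read 0x38 idx=28: raw=0x4A007 flags P=1 W=1 U=1 S=0
  [1] read 0x4A idx=21: raw=0x4C007 flags P=1 W=1 U=1 S=0
  [2] read 0x4C idx=17: raw=0x4D007 flags P=1 W=1 U=1 S=0
  ⇒ phys 0x4D22D  [3 reads]
#4 VA=0x6C28121CC (w,user):
  [0] read 0x38 idx=27: raw=0x4F007 flags P=1 W=1 U=1 S=0
  [1] read 0x4F idx=20: raw=0x51007 flags P=1 W=1 U=1 S=0
  [2] read 0x51 idx=18: raw=0x53007 flags P=1 W=1 U=1 S=0
  ⇒ phys 0x531CC  [3 reads]
#5 VA=0x482802852 (r,user):
  [0] read 0x38 idx=18: raw=0x55007 flags P=1 W=1 U=1 S=0
  [1] read 0x55 idx=20: raw=0x56007 flags P=1 W=1 U=1 S=0
  [2] read 0x56 idx=2: raw=0x57007 flags P=1 W=1 U=1 S=0
  ⇒ phys 0x57852  [3 reads]
#6 VA=0x60301B07B (r,user):
  [0] read 0x38 idx=24: raw=0x5A007 flags P=1 W=1 U=1 S=0
  [1] read 0x5A idx=24: raw=0x5E007 flags P=1 W=1 U=1 S=0
  [2] read 0x5E idx=27: raw=0x60007 flags P=1 W=1 U=1 S=0
  ⇒ phys 0x6007B  [3 reads]

Entries read for #2: 2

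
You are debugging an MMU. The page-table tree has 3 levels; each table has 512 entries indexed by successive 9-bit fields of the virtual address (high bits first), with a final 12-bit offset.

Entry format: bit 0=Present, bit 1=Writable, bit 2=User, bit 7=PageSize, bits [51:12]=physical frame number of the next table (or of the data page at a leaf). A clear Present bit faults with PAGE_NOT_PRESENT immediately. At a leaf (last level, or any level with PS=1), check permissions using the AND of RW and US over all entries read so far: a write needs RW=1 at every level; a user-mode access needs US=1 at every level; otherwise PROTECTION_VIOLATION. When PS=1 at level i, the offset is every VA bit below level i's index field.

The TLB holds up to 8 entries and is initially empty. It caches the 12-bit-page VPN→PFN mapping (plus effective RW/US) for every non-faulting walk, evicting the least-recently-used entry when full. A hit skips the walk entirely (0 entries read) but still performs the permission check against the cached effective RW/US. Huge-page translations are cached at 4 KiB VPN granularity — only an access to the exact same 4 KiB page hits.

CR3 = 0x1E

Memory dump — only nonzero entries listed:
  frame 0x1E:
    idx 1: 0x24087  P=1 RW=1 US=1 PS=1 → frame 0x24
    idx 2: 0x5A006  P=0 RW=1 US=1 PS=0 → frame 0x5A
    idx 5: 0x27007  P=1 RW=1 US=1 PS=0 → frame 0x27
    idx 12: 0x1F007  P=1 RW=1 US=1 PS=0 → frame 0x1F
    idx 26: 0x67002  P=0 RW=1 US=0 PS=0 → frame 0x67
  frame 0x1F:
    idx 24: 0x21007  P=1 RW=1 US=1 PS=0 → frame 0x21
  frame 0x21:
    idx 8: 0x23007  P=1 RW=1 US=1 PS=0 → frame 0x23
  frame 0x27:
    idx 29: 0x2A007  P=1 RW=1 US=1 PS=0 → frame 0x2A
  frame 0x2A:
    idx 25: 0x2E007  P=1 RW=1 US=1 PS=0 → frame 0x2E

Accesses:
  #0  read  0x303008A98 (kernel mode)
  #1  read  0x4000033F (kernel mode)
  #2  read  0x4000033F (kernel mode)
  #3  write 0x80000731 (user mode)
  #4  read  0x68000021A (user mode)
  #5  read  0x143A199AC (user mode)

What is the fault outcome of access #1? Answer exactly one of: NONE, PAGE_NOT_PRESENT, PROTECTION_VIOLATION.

Trace:
#0 VA=0x303008A98 (r,kernel):
  lvl0: tbl 0x1E, slot 12 ⇒ 0x1F007 (P1/RW1/US1/PS0)
  lvl1: tbl 0x1F, slot 24 ⇒ 0x21007 (P1/RW1/US1/PS0)
  lvl2: tbl 0x21, slot 8 ⇒ 0x23007 (P1/RW1/US1/PS0)
  ⇒ phys 0x23A98  [3 reads]
#1 VA=0x4000033F (r,kernel):
  lvl0: tbl 0x1E, slot 1 ⇒ 0x24087 (P1/RW1/US1/PS1)
  ⇒ phys 0x2433F (huge @L0)  [1 reads]
#2 VA=0x4000033F (r,kernel):
  TLB hit vpn=0x40000 → PA=0x2433F
#3 VA=0x80000731 (w,user):
  lvl0: tbl 0x1E, slot 2 ⇒ 0x5A006 (P0/RW1/US1/PS0)
  → PAGE_NOT_PRESENT  (1 entries read)
#4 VA=0x68000021A (r,user):
  lvl0: tbl 0x1E, slot 26 ⇒ 0x67002 (P0/RW1/US0/PS0)
  → PAGE_NOT_PRESENT  (1 entries read)
#5 VA=0x143A199AC (r,user):
  lvl0: tbl 0x1E, slot 5 ⇒ 0x27007 (P1/RW1/US1/PS0)
  lvl1: tbl 0x27, slot 29 ⇒ 0x2A007 (P1/RW1/US1/PS0)
  lvl2: tbl 0x2A, slot 25 ⇒ 0x2E007 (P1/RW1/US1/PS0)
  ⇒ phys 0x2E9AC  [3 reads]

Access #1 fault: NONE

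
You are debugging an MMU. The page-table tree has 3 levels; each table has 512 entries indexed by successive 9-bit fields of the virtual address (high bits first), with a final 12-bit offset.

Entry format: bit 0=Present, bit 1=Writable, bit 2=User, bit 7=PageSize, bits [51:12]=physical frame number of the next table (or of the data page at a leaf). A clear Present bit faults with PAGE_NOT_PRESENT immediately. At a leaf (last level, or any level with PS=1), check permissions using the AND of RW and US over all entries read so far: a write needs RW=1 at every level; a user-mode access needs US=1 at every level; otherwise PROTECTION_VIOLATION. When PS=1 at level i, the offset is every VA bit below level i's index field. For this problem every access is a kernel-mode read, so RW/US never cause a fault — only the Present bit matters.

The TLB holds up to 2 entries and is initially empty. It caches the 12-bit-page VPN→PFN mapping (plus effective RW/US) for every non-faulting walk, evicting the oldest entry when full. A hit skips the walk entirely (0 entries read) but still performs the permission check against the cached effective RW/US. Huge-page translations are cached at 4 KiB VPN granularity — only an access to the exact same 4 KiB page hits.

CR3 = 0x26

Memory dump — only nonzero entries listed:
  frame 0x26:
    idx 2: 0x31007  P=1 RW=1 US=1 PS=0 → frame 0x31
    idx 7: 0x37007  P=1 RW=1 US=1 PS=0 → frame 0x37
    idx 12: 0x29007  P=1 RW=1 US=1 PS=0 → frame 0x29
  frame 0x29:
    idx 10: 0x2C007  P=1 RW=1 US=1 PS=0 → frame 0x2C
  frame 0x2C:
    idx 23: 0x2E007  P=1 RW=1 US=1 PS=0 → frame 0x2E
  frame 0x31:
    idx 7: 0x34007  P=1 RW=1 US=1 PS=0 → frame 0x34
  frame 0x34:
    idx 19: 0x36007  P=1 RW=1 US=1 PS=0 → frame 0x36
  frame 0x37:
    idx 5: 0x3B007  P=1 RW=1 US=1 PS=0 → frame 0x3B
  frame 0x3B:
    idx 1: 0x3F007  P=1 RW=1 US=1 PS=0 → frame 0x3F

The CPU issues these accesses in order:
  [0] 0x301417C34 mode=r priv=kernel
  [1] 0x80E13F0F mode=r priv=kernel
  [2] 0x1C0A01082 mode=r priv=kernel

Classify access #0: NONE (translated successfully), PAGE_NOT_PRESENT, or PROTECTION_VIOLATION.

Walk each access:
#0 VA=0x301417C34 (r,kernel):
  L0 @0x26[12] → 0x29007  P=1,RW=1,US=1,PS=0
  L1 @0x29[10] → 0x2C007  P=1,RW=1,US=1,PS=0
  L2 @0x2C[23] → 0x2E007  P=1,RW=1,US=1,PS=0
  ⇒ phys 0x2EC34  [3 reads]
#1 VA=0x80E13F0F (r,kernel):
  L0 @0x26[2] → 0x31007  P=1,RW=1,US=1,PS=0
  L1 @0x31[7] → 0x34007  P=1,RW=1,US=1,PS=0
  L2 @0x34[19] → 0x36007  P=1,RW=1,US=1,PS=0
  ⇒ phys 0x36F0F  [3 reads]
#2 VA=0x1C0A01082 (r,kernel):
  L0 @0x26[7] → 0x37007  P=1,RW=1,US=1,PS=0
  L1 @0x37[5] → 0x3B007  P=1,RW=1,US=1,PS=0
  L2 @0x3B[1] → 0x3F007  P=1,RW=1,US=1,PS=0
  ⇒ phys 0x3F082  [3 reads]

Access #0 fault: NONE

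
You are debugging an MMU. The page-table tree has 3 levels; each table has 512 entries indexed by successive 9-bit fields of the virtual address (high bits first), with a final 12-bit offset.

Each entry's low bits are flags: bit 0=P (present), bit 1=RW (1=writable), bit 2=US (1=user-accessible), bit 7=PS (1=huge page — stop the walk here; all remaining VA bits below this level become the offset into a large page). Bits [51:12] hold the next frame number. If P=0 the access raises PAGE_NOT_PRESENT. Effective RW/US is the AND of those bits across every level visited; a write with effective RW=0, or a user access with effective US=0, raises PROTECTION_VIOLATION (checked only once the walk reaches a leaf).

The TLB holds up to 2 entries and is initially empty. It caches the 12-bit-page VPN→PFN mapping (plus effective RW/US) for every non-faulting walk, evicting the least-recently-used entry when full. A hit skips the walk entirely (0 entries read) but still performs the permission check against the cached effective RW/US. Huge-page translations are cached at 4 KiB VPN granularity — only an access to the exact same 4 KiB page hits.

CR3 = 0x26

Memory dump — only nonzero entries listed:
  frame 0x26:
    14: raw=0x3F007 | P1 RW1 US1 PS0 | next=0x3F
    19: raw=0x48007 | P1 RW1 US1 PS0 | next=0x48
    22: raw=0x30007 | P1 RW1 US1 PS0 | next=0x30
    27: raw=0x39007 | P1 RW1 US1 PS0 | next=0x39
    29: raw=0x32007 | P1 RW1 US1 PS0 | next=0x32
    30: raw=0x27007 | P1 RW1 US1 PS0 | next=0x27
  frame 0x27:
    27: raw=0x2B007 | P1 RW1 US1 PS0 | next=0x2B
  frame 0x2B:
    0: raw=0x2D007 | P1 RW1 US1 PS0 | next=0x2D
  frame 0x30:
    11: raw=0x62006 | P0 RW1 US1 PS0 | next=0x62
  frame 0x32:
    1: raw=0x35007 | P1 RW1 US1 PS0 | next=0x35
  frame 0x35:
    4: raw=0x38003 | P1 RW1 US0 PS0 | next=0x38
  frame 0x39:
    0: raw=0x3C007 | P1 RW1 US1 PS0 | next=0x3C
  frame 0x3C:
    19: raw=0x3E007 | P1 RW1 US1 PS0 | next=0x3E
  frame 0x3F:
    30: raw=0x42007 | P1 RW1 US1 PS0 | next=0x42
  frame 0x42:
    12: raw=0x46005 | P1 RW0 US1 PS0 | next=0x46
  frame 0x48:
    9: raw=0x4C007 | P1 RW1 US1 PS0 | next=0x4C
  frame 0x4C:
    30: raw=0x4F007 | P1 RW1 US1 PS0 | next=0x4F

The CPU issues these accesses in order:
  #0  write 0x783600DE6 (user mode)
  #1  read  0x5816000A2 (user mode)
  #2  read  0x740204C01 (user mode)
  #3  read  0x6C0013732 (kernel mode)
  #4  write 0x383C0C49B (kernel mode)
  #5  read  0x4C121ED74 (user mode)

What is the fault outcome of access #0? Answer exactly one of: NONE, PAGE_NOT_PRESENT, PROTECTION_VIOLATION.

Trace:
#0 VA=0x783600DE6 (w,user):
  lvl0: tbl 0x26, slot 30 ⇒ 0x27007 (P1/RW1/US1/PS0)
  lvl1: tbl 0x27, slot 27 ⇒ 0x2B007 (P1/RW1/US1/PS0)
  lvl2: tbl 0x2B, slot 0 ⇒ 0x2D007 (P1/RW1/US1/PS0)
  → PA=0x2DDE6  (3 entries read)
#1 VA=0x5816000A2 (r,user):
  lvl0: tbl 0x26, slot 22 ⇒ 0x30007 (P1/RW1/US1/PS0)
  lvl1: tbl 0x30, slot 11 ⇒ 0x62006 (P0/RW1/US1/PS0)
  ✗ PAGE_NOT_PRESENT  [2 reads]
#2 VA=0x740204C01 (r,user):
  lvl0: tbl 0x26, slot 29 ⇒ 0x32007 (P1/RW1/US1/PS0)
  lvl1: tbl 0x32, slot 1 ⇒ 0x35007 (P1/RW1/US1/PS0)
  lvl2: tbl 0x35, slot 4 ⇒ 0x38003 (P1/RW1/US0/PS0)
  ✗ PROTECTION_VIOLATION  [3 reads]
#3 VA=0x6C0013732 (r,kernel):
  lvl0: tbl 0x26, slot 27 ⇒ 0x39007 (P1/RW1/US1/PS0)
  lvl1: tbl 0x39, slot 0 ⇒ 0x3C007 (P1/RW1/US1/PS0)
  lvl2: tbl 0x3C, slot 19 ⇒ 0x3E007 (P1/RW1/US1/PS0)
  → PA=0x3E732  (3 entries read)
#4 VA=0x383C0C49B (w,kernel):
  lvl0: tbl 0x26, slot 14 ⇒ 0x3F007 (P1/RW1/US1/PS0)
  lvl1: tbl 0x3F, slot 30 ⇒ 0x42007 (P1/RW1/US1/PS0)
  lvl2: tbl 0x42, slot 12 ⇒ 0x46005 (P1/RW0/US1/PS0)
  ✗ PROTECTION_VIOLATION  [3 reads]
#5 VA=0x4C121ED74 (r,user):
  lvl0: tbl 0x26, slot 19 ⇒ 0x48007 (P1/RW1/US1/PS0)
  lvl1: tbl 0x48, slot 9 ⇒ 0x4C007 (P1/RW1/US1/PS0)
  lvl2: tbl 0x4C, slot 30 ⇒ 0x4F007 (P1/RW1/US1/PS0)
  → PA=0x4FD74  (3 entries read)

Access #0 fault: NONE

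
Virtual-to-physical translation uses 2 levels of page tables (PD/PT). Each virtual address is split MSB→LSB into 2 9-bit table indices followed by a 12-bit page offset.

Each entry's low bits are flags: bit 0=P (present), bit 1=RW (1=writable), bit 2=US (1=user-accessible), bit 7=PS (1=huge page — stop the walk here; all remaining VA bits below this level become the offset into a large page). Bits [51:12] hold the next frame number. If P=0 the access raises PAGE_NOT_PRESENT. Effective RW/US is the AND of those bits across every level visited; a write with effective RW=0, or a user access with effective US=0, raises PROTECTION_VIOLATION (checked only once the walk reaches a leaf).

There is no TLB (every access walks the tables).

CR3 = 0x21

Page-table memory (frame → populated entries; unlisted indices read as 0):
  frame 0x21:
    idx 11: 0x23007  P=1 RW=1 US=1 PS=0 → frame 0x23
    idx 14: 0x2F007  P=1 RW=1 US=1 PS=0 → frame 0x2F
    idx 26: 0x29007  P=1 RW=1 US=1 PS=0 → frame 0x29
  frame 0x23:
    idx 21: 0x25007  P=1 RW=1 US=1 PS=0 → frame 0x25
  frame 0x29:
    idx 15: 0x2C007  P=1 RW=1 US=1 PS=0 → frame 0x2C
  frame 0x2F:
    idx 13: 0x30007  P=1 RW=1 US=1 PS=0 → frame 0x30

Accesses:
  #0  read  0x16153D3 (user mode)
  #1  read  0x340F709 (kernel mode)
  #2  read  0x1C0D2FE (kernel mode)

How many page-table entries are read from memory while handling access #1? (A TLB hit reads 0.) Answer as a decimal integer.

Trace:
#0 VA=0x16153D3 (r,user):
  L0: frame=0x21 idx=11 entry=0x23007 [P=1 RW=1 US=1 PS=0]
  L1: frame=0x23 idx=21 entry=0x25007 [P=1 RW=1 US=1 PS=0]
  ✓ 0x253D3  — 2 lookups
#1 VA=0x340F709 (r,kernel):
  L0: frame=0x21 idx=26 entry=0x29007 [P=1 RW=1 US=1 PS=0]
  L1: frame=0x29 idx=15 entry=0x2C007 [P=1 RW=1 US=1 PS=0]
  ✓ 0x2C709  — 2 lookups
#2 VA=0x1C0D2FE (r,kernel):
  L0: frame=0x21 idx=14 entry=0x2F007 [P=1 RW=1 US=1 PS=0]
  L1: frame=0x2F idx=13 entry=0x30007 [P=1 RW=1 US=1 PS=0]
  ✓ 0x302FE  — 2 lookups

Entries read for #1: 2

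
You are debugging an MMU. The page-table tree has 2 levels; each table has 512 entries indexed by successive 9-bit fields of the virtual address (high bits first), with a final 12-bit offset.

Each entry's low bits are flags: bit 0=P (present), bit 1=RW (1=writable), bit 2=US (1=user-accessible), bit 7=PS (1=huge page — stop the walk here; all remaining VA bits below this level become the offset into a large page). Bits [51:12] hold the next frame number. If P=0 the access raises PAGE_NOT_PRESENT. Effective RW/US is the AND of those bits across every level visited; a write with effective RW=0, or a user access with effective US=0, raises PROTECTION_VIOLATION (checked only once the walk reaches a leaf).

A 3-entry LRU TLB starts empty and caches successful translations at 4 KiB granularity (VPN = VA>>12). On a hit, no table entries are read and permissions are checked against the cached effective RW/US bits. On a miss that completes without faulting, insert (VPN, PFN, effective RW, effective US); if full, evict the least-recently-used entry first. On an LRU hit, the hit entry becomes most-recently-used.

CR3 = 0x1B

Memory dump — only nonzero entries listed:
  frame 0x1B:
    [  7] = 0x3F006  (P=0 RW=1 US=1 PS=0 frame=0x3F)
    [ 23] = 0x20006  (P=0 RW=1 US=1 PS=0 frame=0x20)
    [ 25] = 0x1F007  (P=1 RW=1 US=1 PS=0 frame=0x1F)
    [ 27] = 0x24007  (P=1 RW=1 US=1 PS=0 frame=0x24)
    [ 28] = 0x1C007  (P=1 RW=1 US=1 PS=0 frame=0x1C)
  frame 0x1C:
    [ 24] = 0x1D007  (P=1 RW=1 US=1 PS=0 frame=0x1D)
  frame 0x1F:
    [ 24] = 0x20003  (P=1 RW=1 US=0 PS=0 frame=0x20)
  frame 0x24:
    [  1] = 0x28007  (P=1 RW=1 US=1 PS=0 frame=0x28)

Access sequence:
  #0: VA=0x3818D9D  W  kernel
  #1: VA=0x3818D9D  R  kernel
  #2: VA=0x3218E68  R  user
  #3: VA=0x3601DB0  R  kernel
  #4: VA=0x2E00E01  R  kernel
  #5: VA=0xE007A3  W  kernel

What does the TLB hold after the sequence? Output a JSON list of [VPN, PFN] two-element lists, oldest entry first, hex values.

Per-access translation:
#0 VA=0x3818D9D (w,kernel):
  L0 @0x1B[28] → 0x1C007  P=1,RW=1,US=1,PS=0
  L1 @0x1C[24] → 0x1D007  P=1,RW=1,US=1,PS=0
  ✓ 0x1DD9D  — 2 lookups
#1 VA=0x3818D9D (r,kernel):
  TLB hit vpn=0x3818 → PA=0x1DD9D
#2 VA=0x3218E68 (r,user):
  L0 @0x1B[25] → 0x1F007  P=1,RW=1,US=1,PS=0
  L1 @0x1F[24] → 0x20003  P=1,RW=1,US=0,PS=0
  ⇒ fault: PROTECTION_VIOLATION  — 2 lookups
#3 VA=0x3601DB0 (r,kernel):
  L0 @0x1B[27] → 0x24007  P=1,RW=1,US=1,PS=0
  L1 @0x24[1] → 0x28007  P=1,RW=1,US=1,PS=0
  ✓ 0x28DB0  — 2 lookups
#4 VA=0x2E00E01 (r,kernel):
  L0 @0x1B[23] → 0x20006  P=0,RW=1,US=1,PS=0
  ⇒ fault: PAGE_NOT_PRESENT  — 1 lookups
#5 VA=0xE007A3 (w,kernel):
  L0 @0x1B[7] → 0x3F006  P=0,RW=1,US=1,PS=0
  ⇒ fault: PAGE_NOT_PRESENT  — 1 lookups

TLB: [["0x3818", "0x1D"], ["0x3601", "0x28"]]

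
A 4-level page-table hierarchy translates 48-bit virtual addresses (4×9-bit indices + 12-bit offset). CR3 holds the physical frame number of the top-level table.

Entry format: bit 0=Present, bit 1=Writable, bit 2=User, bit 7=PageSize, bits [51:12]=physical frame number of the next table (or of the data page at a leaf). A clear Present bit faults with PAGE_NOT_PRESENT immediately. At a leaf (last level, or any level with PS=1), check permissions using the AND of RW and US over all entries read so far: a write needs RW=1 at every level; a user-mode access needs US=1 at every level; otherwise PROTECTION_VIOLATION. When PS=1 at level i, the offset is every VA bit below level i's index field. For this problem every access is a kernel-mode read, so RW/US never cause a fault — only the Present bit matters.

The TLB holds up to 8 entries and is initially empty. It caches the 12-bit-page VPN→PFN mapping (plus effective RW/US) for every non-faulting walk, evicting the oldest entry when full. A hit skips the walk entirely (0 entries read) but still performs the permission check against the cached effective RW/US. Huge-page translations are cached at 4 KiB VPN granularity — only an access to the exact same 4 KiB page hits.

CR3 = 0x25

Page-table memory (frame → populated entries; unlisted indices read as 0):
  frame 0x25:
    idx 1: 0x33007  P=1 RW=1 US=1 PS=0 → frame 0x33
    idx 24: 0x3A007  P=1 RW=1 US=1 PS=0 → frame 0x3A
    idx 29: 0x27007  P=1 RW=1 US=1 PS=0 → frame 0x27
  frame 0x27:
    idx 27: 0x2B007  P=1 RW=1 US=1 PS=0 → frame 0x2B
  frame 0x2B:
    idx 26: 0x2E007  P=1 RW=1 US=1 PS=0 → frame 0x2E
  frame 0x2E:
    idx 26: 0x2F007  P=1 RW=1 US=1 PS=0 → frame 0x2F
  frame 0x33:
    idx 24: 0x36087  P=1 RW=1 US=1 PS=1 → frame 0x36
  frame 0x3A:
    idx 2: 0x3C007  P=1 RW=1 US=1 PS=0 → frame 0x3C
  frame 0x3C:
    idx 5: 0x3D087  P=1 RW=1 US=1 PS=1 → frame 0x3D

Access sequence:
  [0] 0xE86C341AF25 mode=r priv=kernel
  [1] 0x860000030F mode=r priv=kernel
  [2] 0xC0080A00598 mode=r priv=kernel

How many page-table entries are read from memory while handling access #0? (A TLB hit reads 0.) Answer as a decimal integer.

Per-access translation:
#0 VA=0xE86C341AF25 (r,kernel):
  L0: frame=0x25 idx=29 entry=0x27007 [P=1 RW=1 US=1 PS=0]
  L1: frame=0x27 idx=27 entry=0x2B007 [P=1 RW=1 US=1 PS=0]
  L2: frame=0x2B idx=26 entry=0x2E007 [P=1 RW=1 US=1 PS=0]
  L3: frame=0x2E idx=26 entry=0x2F007 [P=1 RW=1 US=1 PS=0]
  ✓ 0x2FF25  — 4 lookups
#1 VA=0x860000030F (r,kernel):
  L0: frame=0x25 idx=1 entry=0x33007 [P=1 RW=1 US=1 PS=0]
  L1: frame=0x33 idx=24 entry=0x36087 [P=1 RW=1 US=1 PS=1]
  ✓ 0x3630F (huge @L1)  — 2 lookups
#2 VA=0xC0080A00598 (r,kernel):
  L0: frame=0x25 idx=24 entry=0x3A007 [P=1 RW=1 US=1 PS=0]
  L1: frame=0x3A idx=2 entry=0x3C007 [P=1 RW=1 US=1 PS=0]
  L2: frame=0x3C idx=5 entry=0x3D087 [P=1 RW=1 US=1 PS=1]
  ✓ 0x3D598 (huge @L2)  — 3 lookups

Entries read for #0: 4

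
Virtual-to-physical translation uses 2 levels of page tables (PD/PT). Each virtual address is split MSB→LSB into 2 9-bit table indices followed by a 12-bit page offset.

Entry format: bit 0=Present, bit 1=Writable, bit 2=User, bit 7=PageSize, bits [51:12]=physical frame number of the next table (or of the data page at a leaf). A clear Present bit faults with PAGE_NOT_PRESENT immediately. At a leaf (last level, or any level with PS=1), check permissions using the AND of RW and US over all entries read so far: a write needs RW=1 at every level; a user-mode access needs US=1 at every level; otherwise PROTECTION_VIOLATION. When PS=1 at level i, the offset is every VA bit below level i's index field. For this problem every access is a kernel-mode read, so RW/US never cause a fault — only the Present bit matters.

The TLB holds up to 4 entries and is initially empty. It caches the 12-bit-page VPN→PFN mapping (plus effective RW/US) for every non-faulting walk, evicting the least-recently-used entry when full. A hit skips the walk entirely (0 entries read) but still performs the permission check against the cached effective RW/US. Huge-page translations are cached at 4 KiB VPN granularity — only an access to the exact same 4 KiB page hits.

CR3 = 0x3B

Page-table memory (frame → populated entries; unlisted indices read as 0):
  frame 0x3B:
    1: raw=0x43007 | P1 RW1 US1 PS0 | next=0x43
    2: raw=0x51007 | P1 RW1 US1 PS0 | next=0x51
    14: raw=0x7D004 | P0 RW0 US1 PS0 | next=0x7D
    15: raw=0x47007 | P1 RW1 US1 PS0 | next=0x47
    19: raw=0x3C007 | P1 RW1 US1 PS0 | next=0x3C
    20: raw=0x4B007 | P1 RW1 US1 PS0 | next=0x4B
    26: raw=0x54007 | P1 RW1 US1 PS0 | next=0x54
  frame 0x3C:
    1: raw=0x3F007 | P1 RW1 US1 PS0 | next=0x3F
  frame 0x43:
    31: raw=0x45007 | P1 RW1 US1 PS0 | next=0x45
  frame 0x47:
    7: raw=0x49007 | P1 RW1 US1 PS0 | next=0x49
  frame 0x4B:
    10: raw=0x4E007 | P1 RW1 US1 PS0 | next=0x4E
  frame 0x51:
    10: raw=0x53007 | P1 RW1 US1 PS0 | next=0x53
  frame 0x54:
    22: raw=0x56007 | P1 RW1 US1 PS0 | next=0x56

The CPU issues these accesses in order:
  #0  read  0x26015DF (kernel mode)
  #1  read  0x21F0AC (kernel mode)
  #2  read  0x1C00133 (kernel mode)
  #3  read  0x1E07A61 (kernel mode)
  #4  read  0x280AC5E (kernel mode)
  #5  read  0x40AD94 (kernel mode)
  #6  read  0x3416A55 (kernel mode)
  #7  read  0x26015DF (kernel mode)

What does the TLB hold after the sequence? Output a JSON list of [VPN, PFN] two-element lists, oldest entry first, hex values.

Per-access translation:
#0 VA=0x26015DF (r,kernel):
  L0 @0x3B[19] → 0x3C007  P=1,RW=1,US=1,PS=0
  L1 @0x3C[1] → 0x3F007  P=1,RW=1,US=1,PS=0
  ⇒ phys 0x3F5DF  [2 reads]
#1 VA=0x21F0AC (r,kernel):
  L0 @0x3B[1] → 0x43007  P=1,RW=1,US=1,PS=0
  L1 @0x43[31] → 0x45007  P=1,RW=1,US=1,PS=0
  ⇒ phys 0x450AC  [2 reads]
#2 VA=0x1C00133 (r,kernel):
  L0 @0x3B[14] → 0x7D004  P=0,RW=0,US=1,PS=0
  ⇒ fault: PAGE_NOT_PRESENT  — 1 lookups
#3 VA=0x1E07A61 (r,kernel):
  L0 @0x3B[15] → 0x47007  P=1,RW=1,US=1,PS=0
  L1 @0x47[7] → 0x49007  P=1,RW=1,US=1,PS=0
  ⇒ phys 0x49A61  [2 reads]
#4 VA=0x280AC5E (r,kernel):
  L0 @0x3B[20] → 0x4B007  P=1,RW=1,US=1,PS=0
  L1 @0x4B[10] → 0x4E007  P=1,RW=1,US=1,PS=0
  ⇒ phys 0x4EC5E  [2 reads]
#5 VA=0x40AD94 (r,kernel):
  L0 @0x3B[2] → 0x51007  P=1,RW=1,US=1,PS=0
  L1 @0x51[10] → 0x53007  P=1,RW=1,US=1,PS=0
  ⇒ phys 0x53D94  [2 reads]
#6 VA=0x3416A55 (r,kernel):
  L0 @0x3B[26] → 0x54007  P=1,RW=1,US=1,PS=0
  L1 @0x54[22] → 0x56007  P=1,RW=1,US=1,PS=0
  ⇒ phys 0x56A55  [2 reads]
#7 VA=0x26015DF (r,kernel):
  L0 @0x3B[19] → 0x3C007  P=1,RW=1,US=1,PS=0
  L1 @0x3C[1] → 0x3F007  P=1,RW=1,US=1,PS=0
  ⇒ phys 0x3F5DF  [2 reads]

TLB: [["0x280A", "0x4E"], ["0x40A", "0x53"], ["0x3416", "0x56"], ["0x2601", "0x3F"]]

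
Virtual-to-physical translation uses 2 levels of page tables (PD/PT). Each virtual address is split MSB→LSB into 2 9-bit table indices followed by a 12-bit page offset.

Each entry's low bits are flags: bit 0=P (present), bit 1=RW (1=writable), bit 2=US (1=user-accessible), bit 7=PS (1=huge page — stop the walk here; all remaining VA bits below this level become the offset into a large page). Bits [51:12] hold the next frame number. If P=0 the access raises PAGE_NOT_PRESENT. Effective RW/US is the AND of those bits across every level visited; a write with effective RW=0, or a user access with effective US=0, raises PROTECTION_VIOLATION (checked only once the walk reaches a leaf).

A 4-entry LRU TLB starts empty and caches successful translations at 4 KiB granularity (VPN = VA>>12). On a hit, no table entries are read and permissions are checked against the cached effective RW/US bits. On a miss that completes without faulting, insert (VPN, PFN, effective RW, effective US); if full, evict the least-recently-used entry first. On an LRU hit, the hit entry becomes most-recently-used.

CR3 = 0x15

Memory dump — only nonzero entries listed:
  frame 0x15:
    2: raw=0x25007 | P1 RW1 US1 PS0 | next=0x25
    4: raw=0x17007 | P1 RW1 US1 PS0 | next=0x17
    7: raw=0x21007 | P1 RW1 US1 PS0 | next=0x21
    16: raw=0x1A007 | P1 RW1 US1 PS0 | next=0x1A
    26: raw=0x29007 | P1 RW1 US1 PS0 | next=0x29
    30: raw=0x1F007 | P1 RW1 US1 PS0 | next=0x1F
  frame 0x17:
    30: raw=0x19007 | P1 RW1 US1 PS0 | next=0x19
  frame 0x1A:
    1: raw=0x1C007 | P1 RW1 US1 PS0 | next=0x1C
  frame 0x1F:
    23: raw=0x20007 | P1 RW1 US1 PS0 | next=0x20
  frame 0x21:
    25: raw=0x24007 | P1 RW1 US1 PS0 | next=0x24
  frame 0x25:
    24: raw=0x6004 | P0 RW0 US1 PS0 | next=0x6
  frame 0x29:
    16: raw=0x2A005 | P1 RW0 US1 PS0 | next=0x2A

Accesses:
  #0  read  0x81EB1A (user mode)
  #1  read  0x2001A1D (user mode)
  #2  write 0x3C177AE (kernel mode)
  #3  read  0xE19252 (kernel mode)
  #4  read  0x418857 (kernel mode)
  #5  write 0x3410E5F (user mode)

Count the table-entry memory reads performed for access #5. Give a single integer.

Per-access translation:
#0 VA=0x81EB1A (r,user):
  lvl0: tbl 0x15, slot 4 ⇒ 0x17007 (P1/RW1/US1/PS0)
  lvl1: tbl 0x17, slot 30 ⇒ 0x19007 (P1/RW1/US1/PS0)
  ✓ 0x19B1A  — 2 lookups
#1 VA=0x2001A1D (r,user):
  lvl0: tbl 0x15, slot 16 ⇒ 0x1A007 (P1/RW1/US1/PS0)
  lvl1: tbl 0x1A, slot 1 ⇒ 0x1C007 (P1/RW1/US1/PS0)
  ✓ 0x1CA1D  — 2 lookups
#2 VA=0x3C177AE (w,kernel):
  lvl0: tbl 0x15, slot 30 ⇒ 0x1F007 (P1/RW1/US1/PS0)
  lvl1: tbl 0x1F, slot 23 ⇒ 0x20007 (P1/RW1/US1/PS0)
  ✓ 0x207AE  — 2 lookups
#3 VA=0xE19252 (r,kernel):
  lvl0: tbl 0x15, slot 7 ⇒ 0x21007 (P1/RW1/US1/PS0)
  lvl1: tbl 0x21, slot 25 ⇒ 0x24007 (P1/RW1/US1/PS0)
  ✓ 0x24252  — 2 lookups
#4 VA=0x418857 (r,kernel):
  lvl0: tbl 0x15, slot 2 ⇒ 0x25007 (P1/RW1/US1/PS0)
  lvl1: tbl 0x25, slot 24 ⇒ 0x6004 (P0/RW0/US1/PS0)
  ✗ PAGE_NOT_PRESENT  [2 reads]
#5 VA=0x3410E5F (w,user):
  lvl0: tbl 0x15, slot 26 ⇒ 0x29007 (P1/RW1/US1/PS0)
  lvl1: tbl 0x29, slot 16 ⇒ 0x2A005 (P1/RW0/US1/PS0)
  ✗ PROTECTION_VIOLATION  [2 reads]

Entries read for #5: 2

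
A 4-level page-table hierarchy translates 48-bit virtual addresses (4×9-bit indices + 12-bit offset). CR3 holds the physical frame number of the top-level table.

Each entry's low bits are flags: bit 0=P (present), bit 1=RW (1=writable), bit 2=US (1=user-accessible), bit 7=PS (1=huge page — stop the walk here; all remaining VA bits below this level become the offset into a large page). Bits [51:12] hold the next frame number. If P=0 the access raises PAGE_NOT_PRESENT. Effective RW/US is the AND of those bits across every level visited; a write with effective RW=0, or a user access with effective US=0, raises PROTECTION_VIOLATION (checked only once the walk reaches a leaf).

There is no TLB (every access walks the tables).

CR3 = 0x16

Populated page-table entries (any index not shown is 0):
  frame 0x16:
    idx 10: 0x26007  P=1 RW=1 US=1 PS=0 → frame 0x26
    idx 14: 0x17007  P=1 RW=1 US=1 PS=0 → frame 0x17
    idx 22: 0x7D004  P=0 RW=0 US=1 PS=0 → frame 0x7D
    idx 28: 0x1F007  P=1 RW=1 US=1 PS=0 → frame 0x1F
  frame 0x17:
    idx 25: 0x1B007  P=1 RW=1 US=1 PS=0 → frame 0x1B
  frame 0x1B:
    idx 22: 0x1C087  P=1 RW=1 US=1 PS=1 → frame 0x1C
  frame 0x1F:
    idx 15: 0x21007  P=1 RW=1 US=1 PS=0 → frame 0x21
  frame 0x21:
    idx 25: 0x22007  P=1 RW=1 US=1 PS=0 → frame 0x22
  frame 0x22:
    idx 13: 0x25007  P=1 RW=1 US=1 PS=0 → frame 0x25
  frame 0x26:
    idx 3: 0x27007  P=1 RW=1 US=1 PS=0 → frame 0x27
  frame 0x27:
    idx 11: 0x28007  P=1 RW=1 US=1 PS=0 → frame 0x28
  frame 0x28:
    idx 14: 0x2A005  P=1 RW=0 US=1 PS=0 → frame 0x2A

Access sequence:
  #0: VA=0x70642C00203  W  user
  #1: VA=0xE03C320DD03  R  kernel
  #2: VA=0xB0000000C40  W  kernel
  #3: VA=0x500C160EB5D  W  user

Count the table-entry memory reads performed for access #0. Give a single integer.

Trace:
#0 VA=0x70642C00203 (w,user):
  [0] read 0x16 idx=14: raw=0x17007 flags P=1 W=1 U=1 S=0
  [1] read 0x17 idx=25: raw=0x1B007 flags P=1 W=1 U=1 S=0
  [2] read 0x1B idx=22: raw=0x1C087 flags P=1 W=1 U=1 S=1
  → PA=0x1C203 (huge @L2)  (3 entries read)
#1 VA=0xE03C320DD03 (r,kernel):
  [0] read 0x16 idx=28: raw=0x1F007 flags P=1 W=1 U=1 S=0
  [1] read 0x1F idx=15: raw=0x21007 flags P=1 W=1 U=1 S=0
  [2] read 0x21 idx=25: raw=0x22007 flags P=1 W=1 U=1 S=0
  [3] read 0x22 idx=13: raw=0x25007 flags P=1 W=1 U=1 S=0
  → PA=0x25D03  (4 entries read)
#2 VA=0xB0000000C40 (w,kernel):
  [0] read 0x16 idx=22: raw=0x7D004 flags P=0 W=0 U=1 S=0
  ✗ PAGE_NOT_PRESENT  [1 reads]
#3 VA=0x500C160EB5D (w,user):
  [0] read 0x16 idx=10: raw=0x26007 flags P=1 W=1 U=1 S=0
  [1] read 0x26 idx=3: raw=0x27007 flags P=1 W=1 U=1 S=0
  [2] read 0x27 idx=11: raw=0x28007 flags P=1 W=1 U=1 S=0
  [3] read 0x28 idx=14: raw=0x2A005 flags P=1 W=0 U=1 S=0
  ✗ PROTECTION_VIOLATION  [4 reads]

Entries read for #0: 3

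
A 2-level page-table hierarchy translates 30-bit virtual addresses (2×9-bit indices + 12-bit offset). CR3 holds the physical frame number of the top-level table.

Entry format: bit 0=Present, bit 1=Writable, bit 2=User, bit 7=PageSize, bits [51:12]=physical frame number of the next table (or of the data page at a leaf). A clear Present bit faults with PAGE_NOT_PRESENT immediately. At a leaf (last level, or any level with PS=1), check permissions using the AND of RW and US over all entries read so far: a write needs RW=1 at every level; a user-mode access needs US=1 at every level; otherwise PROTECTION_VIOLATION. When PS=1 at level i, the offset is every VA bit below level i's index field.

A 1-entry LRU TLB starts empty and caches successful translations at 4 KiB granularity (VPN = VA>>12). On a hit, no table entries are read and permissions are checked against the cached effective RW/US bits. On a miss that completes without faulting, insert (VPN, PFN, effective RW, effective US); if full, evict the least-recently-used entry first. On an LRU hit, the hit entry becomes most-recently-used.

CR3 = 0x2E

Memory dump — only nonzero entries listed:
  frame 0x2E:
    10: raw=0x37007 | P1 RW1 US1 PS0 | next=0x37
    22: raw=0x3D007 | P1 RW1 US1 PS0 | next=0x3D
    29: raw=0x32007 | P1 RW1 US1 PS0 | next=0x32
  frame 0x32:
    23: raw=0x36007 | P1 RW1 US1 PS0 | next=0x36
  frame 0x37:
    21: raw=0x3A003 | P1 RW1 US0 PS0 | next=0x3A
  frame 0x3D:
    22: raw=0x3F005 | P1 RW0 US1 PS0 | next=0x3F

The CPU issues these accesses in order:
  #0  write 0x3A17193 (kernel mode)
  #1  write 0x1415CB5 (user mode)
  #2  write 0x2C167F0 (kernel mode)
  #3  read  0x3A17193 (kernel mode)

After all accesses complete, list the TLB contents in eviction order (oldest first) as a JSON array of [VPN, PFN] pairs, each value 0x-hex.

Per-access translation:
#0 VA=0x3A17193 (w,kernel):
  L0 @0x2E[29] → 0x32007  P=1,RW=1,US=1,PS=0
  L1 @0x32[23] → 0x36007  P=1,RW=1,US=1,PS=0
  → PA=0x36193  (2 entries read)
#1 VA=0x1415CB5 (w,user):
  L0 @0x2E[10] → 0x37007  P=1,RW=1,US=1,PS=0
  L1 @0x37[21] → 0x3A003  P=1,RW=1,US=0,PS=0
  → PROTECTION_VIOLATION  (2 entries read)
#2 VA=0x2C167F0 (w,kernel):
  L0 @0x2E[22] → 0x3D007  P=1,RW=1,US=1,PS=0
  L1 @0x3D[22] → 0x3F005  P=1,RW=0,US=1,PS=0
  → PROTECTION_VIOLATION  (2 entries read)
#3 VA=0x3A17193 (r,kernel):
  TLB hit vpn=0x3A17 → PA=0x36193

TLB: [["0x3A17", "0x36"]]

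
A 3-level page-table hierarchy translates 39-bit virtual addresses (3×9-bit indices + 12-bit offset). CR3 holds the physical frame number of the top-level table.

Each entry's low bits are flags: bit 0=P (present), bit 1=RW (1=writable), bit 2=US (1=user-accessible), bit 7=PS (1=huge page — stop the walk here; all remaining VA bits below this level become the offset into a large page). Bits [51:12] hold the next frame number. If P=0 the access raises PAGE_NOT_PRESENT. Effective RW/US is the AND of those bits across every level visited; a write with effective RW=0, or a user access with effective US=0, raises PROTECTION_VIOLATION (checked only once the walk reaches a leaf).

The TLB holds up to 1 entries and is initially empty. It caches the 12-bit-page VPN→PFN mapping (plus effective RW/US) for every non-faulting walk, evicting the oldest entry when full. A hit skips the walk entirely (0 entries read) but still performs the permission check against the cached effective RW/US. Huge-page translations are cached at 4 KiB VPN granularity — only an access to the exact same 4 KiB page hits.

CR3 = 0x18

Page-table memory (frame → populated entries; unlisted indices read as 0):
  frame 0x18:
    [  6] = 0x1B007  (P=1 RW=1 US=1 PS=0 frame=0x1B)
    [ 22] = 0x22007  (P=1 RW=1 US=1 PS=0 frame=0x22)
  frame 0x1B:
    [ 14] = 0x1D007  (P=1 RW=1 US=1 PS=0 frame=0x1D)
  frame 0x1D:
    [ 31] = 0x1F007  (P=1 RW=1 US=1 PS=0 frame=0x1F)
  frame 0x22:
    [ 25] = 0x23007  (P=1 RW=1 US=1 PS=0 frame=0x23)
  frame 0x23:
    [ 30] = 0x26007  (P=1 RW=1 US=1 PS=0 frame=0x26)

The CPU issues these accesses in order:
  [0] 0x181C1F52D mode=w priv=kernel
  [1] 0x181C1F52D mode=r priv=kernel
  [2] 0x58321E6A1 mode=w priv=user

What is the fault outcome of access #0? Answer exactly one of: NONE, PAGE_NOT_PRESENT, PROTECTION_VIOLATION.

Trace:
#0 VA=0x181C1F52D (w,kernel):
  L0 @0x18[6] → 0x1B007  P=1,RW=1,US=1,PS=0
  L1 @0x1B[14] → 0x1D007  P=1,RW=1,US=1,PS=0
  L2 @0x1D[31] → 0x1F007  P=1,RW=1,US=1,PS=0
  ⇒ phys 0x1F52D  [3 reads]
#1 VA=0x181C1F52D (r,kernel):
  TLB hit vpn=0x181C1F → PA=0x1F52D
#2 VA=0x58321E6A1 (w,user):
  L0 @0x18[22] → 0x22007  P=1,RW=1,US=1,PS=0
  L1 @0x22[25] → 0x23007  P=1,RW=1,US=1,PS=0
  L2 @0x23[30] → 0x26007  P=1,RW=1,US=1,PS=0
  ⇒ phys 0x266A1  [3 reads]

Access #0 fault: NONE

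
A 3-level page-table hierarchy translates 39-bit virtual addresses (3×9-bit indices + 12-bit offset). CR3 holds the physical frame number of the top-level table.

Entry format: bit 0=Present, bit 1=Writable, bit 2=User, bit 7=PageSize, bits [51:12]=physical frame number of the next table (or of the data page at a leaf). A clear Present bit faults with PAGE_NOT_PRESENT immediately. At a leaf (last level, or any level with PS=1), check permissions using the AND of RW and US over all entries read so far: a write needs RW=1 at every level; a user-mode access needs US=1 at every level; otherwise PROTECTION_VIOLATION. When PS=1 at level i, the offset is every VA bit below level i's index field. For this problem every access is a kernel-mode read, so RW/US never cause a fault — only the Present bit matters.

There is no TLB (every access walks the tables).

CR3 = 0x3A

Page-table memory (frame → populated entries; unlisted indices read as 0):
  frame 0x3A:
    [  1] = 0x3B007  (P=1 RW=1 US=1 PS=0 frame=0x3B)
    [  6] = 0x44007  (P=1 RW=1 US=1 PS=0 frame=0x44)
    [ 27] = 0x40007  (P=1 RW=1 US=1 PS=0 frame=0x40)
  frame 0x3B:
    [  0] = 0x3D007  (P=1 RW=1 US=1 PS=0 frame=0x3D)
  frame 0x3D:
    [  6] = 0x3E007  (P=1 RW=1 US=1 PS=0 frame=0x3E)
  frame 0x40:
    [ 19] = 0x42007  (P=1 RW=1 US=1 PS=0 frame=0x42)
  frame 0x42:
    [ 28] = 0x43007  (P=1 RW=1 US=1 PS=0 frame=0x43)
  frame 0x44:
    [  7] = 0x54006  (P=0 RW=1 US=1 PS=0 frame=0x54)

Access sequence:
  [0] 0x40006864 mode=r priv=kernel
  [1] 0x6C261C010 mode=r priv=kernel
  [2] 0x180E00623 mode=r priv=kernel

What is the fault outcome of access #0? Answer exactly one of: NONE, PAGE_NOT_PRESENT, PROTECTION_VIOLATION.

Trace:
#0 VA=0x40006864 (r,kernel):
  lvl0: tbl 0x3A, slot 1 ⇒ 0x3B007 (P1/RW1/US1/PS0)
  lvl1: tbl 0x3B, slot 0 ⇒ 0x3D007 (P1/RW1/US1/PS0)
  lvl2: tbl 0x3D, slot 6 ⇒ 0x3E007 (P1/RW1/US1/PS0)
  ✓ 0x3E864  — 3 lookups
#1 VA=0x6C261C010 (r,kernel):
  lvl0: tbl 0x3A, slot 27 ⇒ 0x40007 (P1/RW1/US1/PS0)
  lvl1: tbl 0x40, slot 19 ⇒ 0x42007 (P1/RW1/US1/PS0)
  lvl2: tbl 0x42, slot 28 ⇒ 0x43007 (P1/RW1/US1/PS0)
  ✓ 0x43010  — 3 lookups
#2 VA=0x180E00623 (r,kernel):
  lvl0: tbl 0x3A, slot 6 ⇒ 0x44007 (P1/RW1/US1/PS0)
  lvl1: tbl 0x44, slot 7 ⇒ 0x54006 (P0/RW1/US1/PS0)
  → PAGE_NOT_PRESENT  (2 entries read)

Access #0 fault: NONE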